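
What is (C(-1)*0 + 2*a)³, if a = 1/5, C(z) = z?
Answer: 8/125 ≈ 0.064000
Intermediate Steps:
a = ⅕ ≈ 0.20000
(C(-1)*0 + 2*a)³ = (-1*0 + 2*(⅕))³ = (0 + ⅖)³ = (⅖)³ = 8/125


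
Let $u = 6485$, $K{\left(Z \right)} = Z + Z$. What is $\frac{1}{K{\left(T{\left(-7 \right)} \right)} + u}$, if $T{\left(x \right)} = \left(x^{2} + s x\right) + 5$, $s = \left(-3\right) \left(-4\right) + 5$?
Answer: $\frac{1}{6355} \approx 0.00015736$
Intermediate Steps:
$s = 17$ ($s = 12 + 5 = 17$)
$T{\left(x \right)} = 5 + x^{2} + 17 x$ ($T{\left(x \right)} = \left(x^{2} + 17 x\right) + 5 = 5 + x^{2} + 17 x$)
$K{\left(Z \right)} = 2 Z$
$\frac{1}{K{\left(T{\left(-7 \right)} \right)} + u} = \frac{1}{2 \left(5 + \left(-7\right)^{2} + 17 \left(-7\right)\right) + 6485} = \frac{1}{2 \left(5 + 49 - 119\right) + 6485} = \frac{1}{2 \left(-65\right) + 6485} = \frac{1}{-130 + 6485} = \frac{1}{6355}$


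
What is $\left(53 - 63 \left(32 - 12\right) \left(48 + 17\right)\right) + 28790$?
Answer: $-53057$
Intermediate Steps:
$\left(53 - 63 \left(32 - 12\right) \left(48 + 17\right)\right) + 28790 = \left(53 - 63 \cdot 20 \cdot 65\right) + 28790 = \left(53 - 81900\right) + 28790 = -81847 + 28790 = -53057$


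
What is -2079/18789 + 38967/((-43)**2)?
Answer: 242768964/11580287 ≈ 20.964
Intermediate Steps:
-2079/18789 + 38967/((-43)**2) = -2079*1/18789 + 38967/1849 = -693/6263 + 38967*(1/1849) = -693/6263 + 38967/1849 = 242768964/11580287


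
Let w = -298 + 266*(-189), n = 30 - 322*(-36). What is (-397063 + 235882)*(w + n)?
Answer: 6277999950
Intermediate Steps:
n = 11622 (n = 30 + 11592 = 11622)
w = -50572 (w = -298 - 50274 = -50572)
(-397063 + 235882)*(w + n) = (-397063 + 235882)*(-50572 + 11622) = -161181*(-38950) = 6277999950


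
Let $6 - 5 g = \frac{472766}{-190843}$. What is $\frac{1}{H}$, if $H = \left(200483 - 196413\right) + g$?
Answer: $\frac{954215}{3885272874} \approx 0.0002456$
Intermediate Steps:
$g = \frac{1617824}{954215}$ ($g = \frac{6}{5} - \frac{472766 \frac{1}{-190843}}{5} = \frac{6}{5} - \frac{472766 \left(- \frac{1}{190843}\right)}{5} = \frac{6}{5} - - \frac{472766}{954215} = \frac{6}{5} + \frac{472766}{954215} = \frac{1617824}{954215} \approx 1.6954$)
$H = \frac{3885272874}{954215}$ ($H = \left(200483 - 196413\right) + \frac{1617824}{954215} = 4070 + \frac{1617824}{954215} = \frac{3885272874}{954215} \approx 4071.7$)
$\frac{1}{H} = \frac{1}{\frac{3885272874}{954215}} = \frac{954215}{3885272874}$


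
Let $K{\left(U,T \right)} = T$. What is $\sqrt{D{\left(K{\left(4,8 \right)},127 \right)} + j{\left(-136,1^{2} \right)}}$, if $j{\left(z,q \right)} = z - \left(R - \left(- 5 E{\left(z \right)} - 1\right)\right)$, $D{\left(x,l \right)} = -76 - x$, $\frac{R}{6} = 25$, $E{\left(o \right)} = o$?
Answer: $\sqrt{309} \approx 17.578$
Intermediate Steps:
$R = 150$ ($R = 6 \cdot 25 = 150$)
$j{\left(z,q \right)} = -151 - 4 z$ ($j{\left(z,q \right)} = z - \left(150 - \left(- 5 z - 1\right)\right) = z - \left(150 - \left(-1 - 5 z\right)\right) = z - \left(150 + \left(1 + 5 z\right)\right) = z - \left(151 + 5 z\right) = -151 - 4 z$)
$\sqrt{D{\left(K{\left(4,8 \right)},127 \right)} + j{\left(-136,1^{2} \right)}} = \sqrt{\left(-76 - 8\right) - -393} = \sqrt{\left(-76 - 8\right) + \left(-151 + 544\right)} = \sqrt{-84 + 393} = \sqrt{309}$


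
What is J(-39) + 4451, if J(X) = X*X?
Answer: 5972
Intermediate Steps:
J(X) = X²
J(-39) + 4451 = (-39)² + 4451 = 1521 + 4451 = 5972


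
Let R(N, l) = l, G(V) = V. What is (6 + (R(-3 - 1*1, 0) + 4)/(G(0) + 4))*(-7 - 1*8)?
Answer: -105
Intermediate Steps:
(6 + (R(-3 - 1*1, 0) + 4)/(G(0) + 4))*(-7 - 1*8) = (6 + (0 + 4)/(0 + 4))*(-7 - 1*8) = (6 + 4/4)*(-7 - 8) = (6 + 4*(¼))*(-15) = (6 + 1)*(-15) = 7*(-15) = -105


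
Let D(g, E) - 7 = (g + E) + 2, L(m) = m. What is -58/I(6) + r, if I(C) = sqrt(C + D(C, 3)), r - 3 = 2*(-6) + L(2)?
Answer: -7 - 29*sqrt(6)/6 ≈ -18.839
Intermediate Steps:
r = -7 (r = 3 + (2*(-6) + 2) = 3 + (-12 + 2) = 3 - 10 = -7)
D(g, E) = 9 + E + g (D(g, E) = 7 + ((g + E) + 2) = 7 + ((E + g) + 2) = 7 + (2 + E + g) = 9 + E + g)
I(C) = sqrt(12 + 2*C) (I(C) = sqrt(C + (9 + 3 + C)) = sqrt(C + (12 + C)) = sqrt(12 + 2*C))
-58/I(6) + r = -58/sqrt(12 + 2*6) - 7 = -58/sqrt(12 + 12) - 7 = -58*sqrt(6)/12 - 7 = -29*sqrt(6)/6 - 7 = -7 - 29*sqrt(6)/6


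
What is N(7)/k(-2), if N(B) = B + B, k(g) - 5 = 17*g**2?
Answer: 14/73 ≈ 0.19178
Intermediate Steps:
k(g) = 5 + 17*g**2
N(B) = 2*B
N(7)/k(-2) = (2*7)/(5 + 17*(-2)**2) = 14/(5 + 17*4) = 14/(5 + 68) = 14/73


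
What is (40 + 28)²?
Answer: 4624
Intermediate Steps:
(40 + 28)² = 68² = 4624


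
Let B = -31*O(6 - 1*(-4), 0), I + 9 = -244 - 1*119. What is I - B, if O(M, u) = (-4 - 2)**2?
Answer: 744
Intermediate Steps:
I = -372 (I = -9 + (-244 - 1*119) = -9 + (-244 - 119) = -9 - 363 = -372)
O(M, u) = 36 (O(M, u) = (-6)**2 = 36)
B = -1116 (B = -31*36 = -1116)
I - B = -372 - 1*(-1116) = -372 + 1116 = 744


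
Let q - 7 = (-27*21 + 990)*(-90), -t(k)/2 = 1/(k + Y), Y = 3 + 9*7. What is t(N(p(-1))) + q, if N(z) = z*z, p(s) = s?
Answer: -2550223/67 ≈ -38063.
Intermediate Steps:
N(z) = z²
Y = 66 (Y = 3 + 63 = 66)
t(k) = -2/(66 + k) (t(k) = -2/(k + 66) = -2/(66 + k))
q = -38063 (q = 7 + (-27*21 + 990)*(-90) = 7 + (-567 + 990)*(-90) = 7 + 423*(-90) = 7 - 38070 = -38063)
t(N(p(-1))) + q = -2/(66 + (-1)²) - 38063 = -2/(66 + 1) - 38063 = -2/67 - 38063 = -2550223/67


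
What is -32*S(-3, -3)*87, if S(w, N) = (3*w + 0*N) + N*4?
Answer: 58464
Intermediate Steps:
S(w, N) = 3*w + 4*N (S(w, N) = (3*w + 0) + 4*N = 3*w + 4*N)
-32*S(-3, -3)*87 = -32*(3*(-3) + 4*(-3))*87 = -32*(-9 - 12)*87 = -32*(-21)*87 = 672*87 = 58464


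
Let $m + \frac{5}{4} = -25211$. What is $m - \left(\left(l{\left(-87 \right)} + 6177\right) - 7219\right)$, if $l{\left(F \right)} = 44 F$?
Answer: $- \frac{81369}{4} \approx -20342.0$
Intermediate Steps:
$m = - \frac{100849}{4}$ ($m = - \frac{5}{4} - 25211 = - \frac{100849}{4} \approx -25212.0$)
$m - \left(\left(l{\left(-87 \right)} + 6177\right) - 7219\right) = - \frac{100849}{4} - \left(\left(44 \left(-87\right) + 6177\right) - 7219\right) = - \frac{100849}{4} - \left(\left(-3828 + 6177\right) - 7219\right) = - \frac{100849}{4} - \left(2349 - 7219\right) = - \frac{100849}{4} - -4870 = - \frac{100849}{4} + 4870 = - \frac{81369}{4}$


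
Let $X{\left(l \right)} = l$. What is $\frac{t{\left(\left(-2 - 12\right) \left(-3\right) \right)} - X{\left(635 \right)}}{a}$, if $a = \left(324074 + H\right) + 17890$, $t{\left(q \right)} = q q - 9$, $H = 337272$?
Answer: $\frac{280}{169809} \approx 0.0016489$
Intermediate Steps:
$t{\left(q \right)} = -9 + q^{2}$ ($t{\left(q \right)} = q^{2} - 9 = -9 + q^{2}$)
$a = 679236$ ($a = \left(324074 + 337272\right) + 17890 = 661346 + 17890 = 679236$)
$\frac{t{\left(\left(-2 - 12\right) \left(-3\right) \right)} - X{\left(635 \right)}}{a} = \frac{\left(-9 + \left(\left(-2 - 12\right) \left(-3\right)\right)^{2}\right) - 635}{679236} = \left(\left(-9 + \left(\left(-14\right) \left(-3\right)\right)^{2}\right) - 635\right) \frac{1}{679236} = \left(\left(-9 + 42^{2}\right) - 635\right) \frac{1}{679236} = \left(\left(-9 + 1764\right) - 635\right) \frac{1}{679236} = \left(1755 - 635\right) \frac{1}{679236} = 1120 \cdot \frac{1}{679236} = \frac{280}{169809}$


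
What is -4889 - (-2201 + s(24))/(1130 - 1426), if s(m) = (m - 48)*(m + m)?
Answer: -1450497/296 ≈ -4900.3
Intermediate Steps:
s(m) = 2*m*(-48 + m) (s(m) = (-48 + m)*(2*m) = 2*m*(-48 + m))
-4889 - (-2201 + s(24))/(1130 - 1426) = -4889 - (-2201 + 2*24*(-48 + 24))/(1130 - 1426) = -4889 - (-2201 + 2*24*(-24))/(-296) = -4889 - (-2201 - 1152)*(-1)/296 = -4889 - (-3353)*(-1)/296 = -4889 - 1*3353/296 = -4889 - 3353/296 = -1450497/296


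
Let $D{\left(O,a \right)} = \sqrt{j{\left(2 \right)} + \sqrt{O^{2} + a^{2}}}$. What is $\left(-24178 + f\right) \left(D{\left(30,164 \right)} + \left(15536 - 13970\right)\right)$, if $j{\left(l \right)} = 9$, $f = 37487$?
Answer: $20841894 + 13309 \sqrt{9 + 2 \sqrt{6949}} \approx 2.1018 \cdot 10^{7}$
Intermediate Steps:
$D{\left(O,a \right)} = \sqrt{9 + \sqrt{O^{2} + a^{2}}}$
$\left(-24178 + f\right) \left(D{\left(30,164 \right)} + \left(15536 - 13970\right)\right) = \left(-24178 + 37487\right) \left(\sqrt{9 + \sqrt{30^{2} + 164^{2}}} + \left(15536 - 13970\right)\right) = 13309 \left(\sqrt{9 + \sqrt{900 + 26896}} + 1566\right) = 13309 \left(\sqrt{9 + \sqrt{27796}} + 1566\right) = 13309 \left(\sqrt{9 + 2 \sqrt{6949}} + 1566\right) = 13309 \left(1566 + \sqrt{9 + 2 \sqrt{6949}}\right) = 20841894 + 13309 \sqrt{9 + 2 \sqrt{6949}}$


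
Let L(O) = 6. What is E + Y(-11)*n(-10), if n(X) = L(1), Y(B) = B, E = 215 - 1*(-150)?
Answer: 299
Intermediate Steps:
E = 365 (E = 215 + 150 = 365)
n(X) = 6
E + Y(-11)*n(-10) = 365 - 11*6 = 365 - 66 = 299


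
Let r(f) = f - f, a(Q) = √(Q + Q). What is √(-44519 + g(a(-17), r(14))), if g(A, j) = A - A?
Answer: I*√44519 ≈ 211.0*I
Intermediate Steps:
a(Q) = √2*√Q (a(Q) = √(2*Q) = √2*√Q)
r(f) = 0
g(A, j) = 0
√(-44519 + g(a(-17), r(14))) = √(-44519 + 0) = √(-44519) = I*√44519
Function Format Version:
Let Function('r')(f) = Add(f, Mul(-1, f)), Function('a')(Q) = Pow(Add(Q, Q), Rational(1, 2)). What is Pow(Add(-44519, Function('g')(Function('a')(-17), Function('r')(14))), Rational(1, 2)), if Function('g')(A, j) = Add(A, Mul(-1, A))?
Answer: Mul(I, Pow(44519, Rational(1, 2))) ≈ Mul(211.00, I)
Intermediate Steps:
Function('a')(Q) = Mul(Pow(2, Rational(1, 2)), Pow(Q, Rational(1, 2))) (Function('a')(Q) = Pow(Mul(2, Q), Rational(1, 2)) = Mul(Pow(2, Rational(1, 2)), Pow(Q, Rational(1, 2))))
Function('r')(f) = 0
Function('g')(A, j) = 0
Pow(Add(-44519, Function('g')(Function('a')(-17), Function('r')(14))), Rational(1, 2)) = Pow(Add(-44519, 0), Rational(1, 2)) = Pow(-44519, Rational(1, 2)) = Mul(I, Pow(44519, Rational(1, 2)))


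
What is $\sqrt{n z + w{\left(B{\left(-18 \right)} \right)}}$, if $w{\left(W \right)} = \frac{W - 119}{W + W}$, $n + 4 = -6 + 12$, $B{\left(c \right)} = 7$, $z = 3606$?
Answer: $2 \sqrt{1801} \approx 84.876$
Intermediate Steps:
$n = 2$ ($n = -4 + \left(-6 + 12\right) = -4 + 6 = 2$)
$w{\left(W \right)} = \frac{-119 + W}{2 W}$
$\sqrt{n z + w{\left(B{\left(-18 \right)} \right)}} = \sqrt{2 \cdot 3606 + \frac{-119 + 7}{2 \cdot 7}} = \sqrt{7212 + \frac{1}{2} \cdot \frac{1}{7} \left(-112\right)} = \sqrt{7212 - 8} = \sqrt{7204} = 2 \sqrt{1801}$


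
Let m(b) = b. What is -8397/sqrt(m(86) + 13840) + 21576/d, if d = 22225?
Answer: 21576/22225 - 2799*sqrt(13926)/4642 ≈ -70.185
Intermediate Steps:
-8397/sqrt(m(86) + 13840) + 21576/d = -8397/sqrt(86 + 13840) + 21576/22225 = -8397*sqrt(13926)/13926 + 21576*(1/22225) = -2799*sqrt(13926)/4642 + 21576/22225 = 21576/22225 - 2799*sqrt(13926)/4642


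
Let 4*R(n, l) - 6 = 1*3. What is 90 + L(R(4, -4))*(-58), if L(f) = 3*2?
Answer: -258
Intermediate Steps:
R(n, l) = 9/4 (R(n, l) = 3/2 + (1*3)/4 = 3/2 + (¼)*3 = 3/2 + ¾ = 9/4)
L(f) = 6
90 + L(R(4, -4))*(-58) = 90 + 6*(-58) = 90 - 348 = -258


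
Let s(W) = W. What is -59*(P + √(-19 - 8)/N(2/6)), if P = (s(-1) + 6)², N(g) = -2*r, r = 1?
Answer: -1475 + 177*I*√3/2 ≈ -1475.0 + 153.29*I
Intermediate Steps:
N(g) = -2 (N(g) = -2*1 = -2)
P = 25 (P = (-1 + 6)² = 5² = 25)
-59*(P + √(-19 - 8)/N(2/6)) = -59*(25 + √(-19 - 8)/(-2)) = -59*(25 + √(-27)*(-½)) = -59*(25 + (3*I*√3)*(-½)) = -59*(25 - 3*I*√3/2) = -1475 + 177*I*√3/2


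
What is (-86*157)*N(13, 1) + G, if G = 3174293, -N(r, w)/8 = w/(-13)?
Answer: 41157793/13 ≈ 3.1660e+6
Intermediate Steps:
N(r, w) = 8*w/13 (N(r, w) = -8*w/(-13) = -8*w*(-1)/13 = -(-8)*w/13 = 8*w/13)
(-86*157)*N(13, 1) + G = (-86*157)*((8/13)*1) + 3174293 = -13502*8/13 + 3174293 = -108016/13 + 3174293 = 41157793/13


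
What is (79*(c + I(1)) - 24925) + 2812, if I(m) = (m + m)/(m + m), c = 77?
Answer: -15951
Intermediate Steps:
I(m) = 1 (I(m) = (2*m)/((2*m)) = (2*m)*(1/(2*m)) = 1)
(79*(c + I(1)) - 24925) + 2812 = (79*(77 + 1) - 24925) + 2812 = (79*78 - 24925) + 2812 = (6162 - 24925) + 2812 = -18763 + 2812 = -15951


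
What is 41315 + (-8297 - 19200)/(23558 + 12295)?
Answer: 1481239198/35853 ≈ 41314.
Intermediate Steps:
41315 + (-8297 - 19200)/(23558 + 12295) = 41315 - 27497/35853 = 1481239198/35853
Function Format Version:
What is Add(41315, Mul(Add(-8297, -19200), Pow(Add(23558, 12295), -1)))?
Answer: Rational(1481239198, 35853) ≈ 41314.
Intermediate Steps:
Add(41315, Mul(Add(-8297, -19200), Pow(Add(23558, 12295), -1))) = Add(41315, Mul(-27497, Pow(35853, -1))) = Add(41315, Mul(-27497, Rational(1, 35853))) = Add(41315, Rational(-27497, 35853)) = Rational(1481239198, 35853)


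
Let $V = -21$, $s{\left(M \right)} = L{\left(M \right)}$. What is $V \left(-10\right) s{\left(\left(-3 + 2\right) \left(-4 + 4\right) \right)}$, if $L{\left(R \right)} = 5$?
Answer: $1050$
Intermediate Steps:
$s{\left(M \right)} = 5$
$V \left(-10\right) s{\left(\left(-3 + 2\right) \left(-4 + 4\right) \right)} = \left(-21\right) \left(-10\right) 5 = 210 \cdot 5 = 1050$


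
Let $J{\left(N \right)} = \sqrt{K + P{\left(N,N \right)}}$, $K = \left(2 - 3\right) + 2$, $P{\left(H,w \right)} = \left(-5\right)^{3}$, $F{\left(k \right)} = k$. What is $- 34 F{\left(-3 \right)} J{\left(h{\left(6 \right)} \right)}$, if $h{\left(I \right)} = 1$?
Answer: $204 i \sqrt{31} \approx 1135.8 i$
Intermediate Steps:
$P{\left(H,w \right)} = -125$
$K = 1$ ($K = -1 + 2 = 1$)
$J{\left(N \right)} = 2 i \sqrt{31}$ ($J{\left(N \right)} = \sqrt{1 - 125} = \sqrt{-124} = 2 i \sqrt{31}$)
$- 34 F{\left(-3 \right)} J{\left(h{\left(6 \right)} \right)} = \left(-34\right) \left(-3\right) 2 i \sqrt{31} = 102 \cdot 2 i \sqrt{31} = 204 i \sqrt{31}$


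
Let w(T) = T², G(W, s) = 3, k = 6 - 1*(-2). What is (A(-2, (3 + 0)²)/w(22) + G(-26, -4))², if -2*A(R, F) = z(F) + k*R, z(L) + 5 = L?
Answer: 531441/58564 ≈ 9.0745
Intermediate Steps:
k = 8 (k = 6 + 2 = 8)
z(L) = -5 + L
A(R, F) = 5/2 - 4*R - F/2 (A(R, F) = -((-5 + F) + 8*R)/2 = -(-5 + F + 8*R)/2 = 5/2 - 4*R - F/2)
(A(-2, (3 + 0)²)/w(22) + G(-26, -4))² = ((5/2 - 4*(-2) - (3 + 0)²/2)/(22²) + 3)² = ((5/2 + 8 - ½*3²)/484 + 3)² = ((5/2 + 8 - ½*9)*(1/484) + 3)² = ((5/2 + 8 - 9/2)*(1/484) + 3)² = (6*(1/484) + 3)² = (3/242 + 3)² = (729/242)² = 531441/58564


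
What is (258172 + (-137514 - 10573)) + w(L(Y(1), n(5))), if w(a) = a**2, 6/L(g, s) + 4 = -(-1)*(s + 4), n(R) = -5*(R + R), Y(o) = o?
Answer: 68803134/625 ≈ 1.1009e+5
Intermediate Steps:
n(R) = -10*R
L(g, s) = 6/s (L(g, s) = 6/(-4 - (-1)*(s + 4)) = 6/(-4 - (-1)*(4 + s)) = 6/(-4 - (-4 - s)) = 6/(-4 + (4 + s)) = 6/s)
(258172 + (-137514 - 10573)) + w(L(Y(1), n(5))) = (258172 + (-137514 - 10573)) + (6/((-10*5)))**2 = (258172 - 148087) + (6/(-50))**2 = 110085 + (6*(-1/50))**2 = 110085 + (-3/25)**2 = 110085 + 9/625 = 68803134/625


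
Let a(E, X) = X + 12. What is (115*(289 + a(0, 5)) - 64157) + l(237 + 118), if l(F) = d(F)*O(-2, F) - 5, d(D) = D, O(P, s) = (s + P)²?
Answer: 44207223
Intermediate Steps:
O(P, s) = (P + s)²
a(E, X) = 12 + X
l(F) = -5 + F*(-2 + F)² (l(F) = F*(-2 + F)² - 5 = -5 + F*(-2 + F)²)
(115*(289 + a(0, 5)) - 64157) + l(237 + 118) = (115*(289 + (12 + 5)) - 64157) + (-5 + (237 + 118)*(-2 + (237 + 118))²) = (115*(289 + 17) - 64157) + (-5 + 355*(-2 + 355)²) = (115*306 - 64157) + (-5 + 355*353²) = (35190 - 64157) + (-5 + 355*124609) = -28967 + (-5 + 44236195) = -28967 + 44236190 = 44207223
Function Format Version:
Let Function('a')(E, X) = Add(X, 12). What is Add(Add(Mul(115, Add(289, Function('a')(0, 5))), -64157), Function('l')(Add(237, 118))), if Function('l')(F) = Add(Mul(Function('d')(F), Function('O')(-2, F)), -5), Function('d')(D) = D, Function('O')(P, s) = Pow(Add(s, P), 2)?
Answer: 44207223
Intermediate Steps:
Function('O')(P, s) = Pow(Add(P, s), 2)
Function('a')(E, X) = Add(12, X)
Function('l')(F) = Add(-5, Mul(F, Pow(Add(-2, F), 2))) (Function('l')(F) = Add(Mul(F, Pow(Add(-2, F), 2)), -5) = Add(-5, Mul(F, Pow(Add(-2, F), 2))))
Add(Add(Mul(115, Add(289, Function('a')(0, 5))), -64157), Function('l')(Add(237, 118))) = Add(Add(Mul(115, Add(289, Add(12, 5))), -64157), Add(-5, Mul(Add(237, 118), Pow(Add(-2, Add(237, 118)), 2)))) = Add(Add(Mul(115, Add(289, 17)), -64157), Add(-5, Mul(355, Pow(Add(-2, 355), 2)))) = Add(Add(Mul(115, 306), -64157), Add(-5, Mul(355, Pow(353, 2)))) = Add(Add(35190, -64157), Add(-5, Mul(355, 124609))) = Add(-28967, Add(-5, 44236195)) = Add(-28967, 44236190) = 44207223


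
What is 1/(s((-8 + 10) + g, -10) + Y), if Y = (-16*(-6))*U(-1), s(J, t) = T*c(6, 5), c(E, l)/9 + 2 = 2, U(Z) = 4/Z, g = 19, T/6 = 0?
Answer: -1/384 ≈ -0.0026042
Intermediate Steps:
T = 0 (T = 6*0 = 0)
c(E, l) = 0 (c(E, l) = -18 + 9*2 = -18 + 18 = 0)
s(J, t) = 0 (s(J, t) = 0*0 = 0)
Y = -384 (Y = (-16*(-6))*(4/(-1)) = 96*(4*(-1)) = 96*(-4) = -384)
1/(s((-8 + 10) + g, -10) + Y) = 1/(0 - 384) = 1/(-384) = -1/384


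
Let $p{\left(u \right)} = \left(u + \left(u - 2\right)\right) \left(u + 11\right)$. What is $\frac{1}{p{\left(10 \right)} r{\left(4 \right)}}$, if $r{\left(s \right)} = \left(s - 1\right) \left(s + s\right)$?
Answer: $\frac{1}{9072} \approx 0.00011023$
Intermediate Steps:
$p{\left(u \right)} = \left(-2 + 2 u\right) \left(11 + u\right)$ ($p{\left(u \right)} = \left(u + \left(u - 2\right)\right) \left(11 + u\right) = \left(u + \left(-2 + u\right)\right) \left(11 + u\right) = \left(-2 + 2 u\right) \left(11 + u\right)$)
$r{\left(s \right)} = 2 s \left(-1 + s\right)$ ($r{\left(s \right)} = \left(-1 + s\right) 2 s = 2 s \left(-1 + s\right)$)
$\frac{1}{p{\left(10 \right)} r{\left(4 \right)}} = \frac{1}{\left(-22 + 2 \cdot 10^{2} + 20 \cdot 10\right) 2 \cdot 4 \left(-1 + 4\right)} = \frac{1}{\left(-22 + 2 \cdot 100 + 200\right) 2 \cdot 4 \cdot 3} = \frac{1}{\left(-22 + 200 + 200\right) 24} = \frac{1}{378 \cdot 24} = \frac{1}{9072}$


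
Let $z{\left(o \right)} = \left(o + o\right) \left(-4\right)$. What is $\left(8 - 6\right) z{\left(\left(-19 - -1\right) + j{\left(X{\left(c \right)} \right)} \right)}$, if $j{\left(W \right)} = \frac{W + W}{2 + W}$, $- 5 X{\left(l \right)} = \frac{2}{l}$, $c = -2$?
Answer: $\frac{3136}{11} \approx 285.09$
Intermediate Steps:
$X{\left(l \right)} = - \frac{2}{5 l}$ ($X{\left(l \right)} = - \frac{2 \frac{1}{l}}{5} = - \frac{2}{5 l}$)
$j{\left(W \right)} = \frac{2 W}{2 + W}$
$z{\left(o \right)} = - 8 o$ ($z{\left(o \right)} = 2 o \left(-4\right) = - 8 o$)
$\left(8 - 6\right) z{\left(\left(-19 - -1\right) + j{\left(X{\left(c \right)} \right)} \right)} = \left(8 - 6\right) \left(- 8 \left(\left(-19 - -1\right) + \frac{2 \left(- \frac{2}{5 \left(-2\right)}\right)}{2 - \frac{2}{5 \left(-2\right)}}\right)\right) = 2 \left(- 8 \left(\left(-19 + 1\right) + \frac{2 \left(\left(- \frac{2}{5}\right) \left(- \frac{1}{2}\right)\right)}{2 - - \frac{1}{5}}\right)\right) = 2 \left(- 8 \left(-18 + 2 \cdot \frac{1}{5} \frac{1}{2 + \frac{1}{5}}\right)\right) = 2 \left(- 8 \left(-18 + 2 \cdot \frac{1}{5} \frac{1}{\frac{11}{5}}\right)\right) = 2 \left(- 8 \left(-18 + 2 \cdot \frac{1}{5} \cdot \frac{5}{11}\right)\right) = 2 \left(- 8 \left(-18 + \frac{2}{11}\right)\right) = 2 \left(\left(-8\right) \left(- \frac{196}{11}\right)\right) = 2 \cdot \frac{1568}{11} = \frac{3136}{11}$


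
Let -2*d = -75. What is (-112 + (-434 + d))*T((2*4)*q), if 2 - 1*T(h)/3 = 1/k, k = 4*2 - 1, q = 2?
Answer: -39663/14 ≈ -2833.1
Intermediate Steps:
d = 75/2 (d = -½*(-75) = 75/2 ≈ 37.500)
k = 7 (k = 8 - 1 = 7)
T(h) = 39/7 (T(h) = 6 - 3/7 = 39/7)
(-112 + (-434 + d))*T((2*4)*q) = (-112 + (-434 + 75/2))*(39/7) = (-112 - 793/2)*(39/7) = -1017/2*39/7 = -39663/14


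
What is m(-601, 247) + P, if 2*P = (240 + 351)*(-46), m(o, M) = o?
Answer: -14194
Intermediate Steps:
P = -13593 (P = ((240 + 351)*(-46))/2 = (591*(-46))/2 = (½)*(-27186) = -13593)
m(-601, 247) + P = -601 - 13593 = -14194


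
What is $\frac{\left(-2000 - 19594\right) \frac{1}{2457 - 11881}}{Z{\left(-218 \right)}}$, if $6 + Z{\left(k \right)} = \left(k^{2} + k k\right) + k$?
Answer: $\frac{3599}{148936896} \approx 2.4165 \cdot 10^{-5}$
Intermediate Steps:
$Z{\left(k \right)} = -6 + k + 2 k^{2}$ ($Z{\left(k \right)} = -6 + \left(\left(k^{2} + k k\right) + k\right) = -6 + \left(\left(k^{2} + k^{2}\right) + k\right) = -6 + \left(2 k^{2} + k\right) = -6 + \left(k + 2 k^{2}\right) = -6 + k + 2 k^{2}$)
$\frac{\left(-2000 - 19594\right) \frac{1}{2457 - 11881}}{Z{\left(-218 \right)}} = \frac{\left(-2000 - 19594\right) \frac{1}{2457 - 11881}}{-6 - 218 + 2 \left(-218\right)^{2}} = \frac{\left(-21594\right) \frac{1}{-9424}}{-6 - 218 + 2 \cdot 47524} = \frac{\left(-21594\right) \left(- \frac{1}{9424}\right)}{-6 - 218 + 95048} = \frac{10797}{4712 \cdot 94824} = \frac{10797}{4712} \cdot \frac{1}{94824} = \frac{3599}{148936896}$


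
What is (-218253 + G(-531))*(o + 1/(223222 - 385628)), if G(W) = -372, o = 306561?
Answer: -10884758467873125/162406 ≈ -6.7022e+10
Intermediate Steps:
(-218253 + G(-531))*(o + 1/(223222 - 385628)) = (-218253 - 372)*(306561 + 1/(223222 - 385628)) = -218625*(306561 + 1/(-162406)) = -218625*(306561 - 1/162406) = -218625*49787345765/162406 = -10884758467873125/162406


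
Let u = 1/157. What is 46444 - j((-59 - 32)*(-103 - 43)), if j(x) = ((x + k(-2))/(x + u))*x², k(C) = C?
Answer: -40894057716124/231767 ≈ -1.7644e+8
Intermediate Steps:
u = 1/157 ≈ 0.0063694
j(x) = x²*(-2 + x)/(1/157 + x) (j(x) = ((x - 2)/(x + 1/157))*x² = ((-2 + x)/(1/157 + x))*x² = x²*(-2 + x)/(1/157 + x))
46444 - j((-59 - 32)*(-103 - 43)) = 46444 - 157*((-59 - 32)*(-103 - 43))²*(-2 + (-59 - 32)*(-103 - 43))/(1 + 157*((-59 - 32)*(-103 - 43))) = 46444 - 157*(-91*(-146))²*(-2 - 91*(-146))/(1 + 157*(-91*(-146))) = 46444 - 157*13286²*(-2 + 13286)/(1 + 157*13286) = 46444 - 157*176517796*13284/(1 + 2085902) = 46444 - 157*176517796*13284/2085903 = 46444 - 1*40904821902672/231767 = 46444 - 40904821902672/231767 = -40894057716124/231767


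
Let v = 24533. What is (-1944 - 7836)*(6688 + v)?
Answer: -305341380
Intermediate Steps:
(-1944 - 7836)*(6688 + v) = (-1944 - 7836)*(6688 + 24533) = -9780*31221 = -305341380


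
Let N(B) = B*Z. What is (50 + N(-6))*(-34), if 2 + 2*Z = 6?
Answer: -1292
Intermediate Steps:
Z = 2 (Z = -1 + (½)*6 = -1 + 3 = 2)
N(B) = 2*B (N(B) = B*2 = 2*B)
(50 + N(-6))*(-34) = (50 + 2*(-6))*(-34) = (50 - 12)*(-34) = 38*(-34) = -1292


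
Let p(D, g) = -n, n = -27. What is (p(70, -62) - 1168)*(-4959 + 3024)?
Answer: 2207835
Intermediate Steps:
p(D, g) = 27 (p(D, g) = -1*(-27) = 27)
(p(70, -62) - 1168)*(-4959 + 3024) = (27 - 1168)*(-4959 + 3024) = -1141*(-1935) = 2207835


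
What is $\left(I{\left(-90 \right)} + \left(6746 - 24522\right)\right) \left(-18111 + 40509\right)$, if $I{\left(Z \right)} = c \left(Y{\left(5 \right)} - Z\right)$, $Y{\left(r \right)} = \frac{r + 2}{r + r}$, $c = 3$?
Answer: $- \frac{1960261761}{5} \approx -3.9205 \cdot 10^{8}$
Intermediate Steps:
$Y{\left(r \right)} = \frac{2 + r}{2 r}$
$I{\left(Z \right)} = \frac{21}{10} - 3 Z$ ($I{\left(Z \right)} = 3 \left(\frac{2 + 5}{2 \cdot 5} - Z\right) = 3 \left(\frac{1}{2} \cdot \frac{1}{5} \cdot 7 - Z\right) = 3 \left(\frac{7}{10} - Z\right) = \frac{21}{10} - 3 Z$)
$\left(I{\left(-90 \right)} + \left(6746 - 24522\right)\right) \left(-18111 + 40509\right) = \left(\left(\frac{21}{10} - -270\right) + \left(6746 - 24522\right)\right) \left(-18111 + 40509\right) = \left(\left(\frac{21}{10} + 270\right) + \left(6746 - 24522\right)\right) 22398 = \left(\frac{2721}{10} - 17776\right) 22398 = \left(- \frac{175039}{10}\right) 22398 = - \frac{1960261761}{5}$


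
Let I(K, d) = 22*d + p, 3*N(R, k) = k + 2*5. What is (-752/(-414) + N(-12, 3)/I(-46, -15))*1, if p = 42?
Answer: 35797/19872 ≈ 1.8014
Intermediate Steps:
N(R, k) = 10/3 + k/3 (N(R, k) = (k + 2*5)/3 = (k + 10)/3 = (10 + k)/3 = 10/3 + k/3)
I(K, d) = 42 + 22*d (I(K, d) = 22*d + 42 = 42 + 22*d)
(-752/(-414) + N(-12, 3)/I(-46, -15))*1 = (-752/(-414) + (10/3 + (⅓)*3)/(42 + 22*(-15)))*1 = (-752*(-1/414) + (10/3 + 1)/(42 - 330))*1 = (376/207 + (13/3)/(-288))*1 = (376/207 + (13/3)*(-1/288))*1 = (376/207 - 13/864)*1 = (35797/19872)*1 = 35797/19872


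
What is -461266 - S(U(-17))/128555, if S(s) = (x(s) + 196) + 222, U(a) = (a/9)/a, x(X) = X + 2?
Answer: -533682459451/1156995 ≈ -4.6127e+5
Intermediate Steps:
x(X) = 2 + X
U(a) = ⅑ (U(a) = (a*(⅑))/a = (a/9)/a = ⅑)
S(s) = 420 + s (S(s) = ((2 + s) + 196) + 222 = (198 + s) + 222 = 420 + s)
-461266 - S(U(-17))/128555 = -461266 - (420 + ⅑)/128555 = -461266 - 3781/(9*128555) = -461266 - 1*3781/1156995 = -461266 - 3781/1156995 = -533682459451/1156995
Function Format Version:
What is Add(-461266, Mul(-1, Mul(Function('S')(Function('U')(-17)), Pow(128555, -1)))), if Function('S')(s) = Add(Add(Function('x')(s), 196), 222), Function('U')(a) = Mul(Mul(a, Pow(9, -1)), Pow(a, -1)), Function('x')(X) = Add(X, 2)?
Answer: Rational(-533682459451, 1156995) ≈ -4.6127e+5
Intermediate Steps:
Function('x')(X) = Add(2, X)
Function('U')(a) = Rational(1, 9) (Function('U')(a) = Mul(Mul(a, Rational(1, 9)), Pow(a, -1)) = Mul(Mul(Rational(1, 9), a), Pow(a, -1)) = Rational(1, 9))
Function('S')(s) = Add(420, s) (Function('S')(s) = Add(Add(Add(2, s), 196), 222) = Add(Add(198, s), 222) = Add(420, s))
Add(-461266, Mul(-1, Mul(Function('S')(Function('U')(-17)), Pow(128555, -1)))) = Add(-461266, Mul(-1, Mul(Add(420, Rational(1, 9)), Pow(128555, -1)))) = Add(-461266, Mul(-1, Mul(Rational(3781, 9), Rational(1, 128555)))) = Add(-461266, Mul(-1, Rational(3781, 1156995))) = Add(-461266, Rational(-3781, 1156995)) = Rational(-533682459451, 1156995)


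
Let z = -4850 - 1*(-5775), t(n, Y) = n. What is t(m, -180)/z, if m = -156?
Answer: -156/925 ≈ -0.16865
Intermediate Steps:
z = 925 (z = -4850 + 5775 = 925)
t(m, -180)/z = -156/925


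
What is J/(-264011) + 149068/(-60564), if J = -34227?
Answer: -9320666930/3997390551 ≈ -2.3317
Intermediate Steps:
J/(-264011) + 149068/(-60564) = -34227/(-264011) + 149068/(-60564) = -34227*(-1/264011) + 149068*(-1/60564) = 34227/264011 - 37267/15141 = -9320666930/3997390551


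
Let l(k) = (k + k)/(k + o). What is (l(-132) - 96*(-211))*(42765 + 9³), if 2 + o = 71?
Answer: 6168377072/7 ≈ 8.8120e+8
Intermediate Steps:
o = 69 (o = -2 + 71 = 69)
l(k) = 2*k/(69 + k) (l(k) = (k + k)/(k + 69) = (2*k)/(69 + k) = 2*k/(69 + k))
(l(-132) - 96*(-211))*(42765 + 9³) = (2*(-132)/(69 - 132) - 96*(-211))*(42765 + 9³) = (2*(-132)/(-63) + 20256)*(42765 + 729) = (2*(-132)*(-1/63) + 20256)*43494 = (88/21 + 20256)*43494 = (425464/21)*43494 = 6168377072/7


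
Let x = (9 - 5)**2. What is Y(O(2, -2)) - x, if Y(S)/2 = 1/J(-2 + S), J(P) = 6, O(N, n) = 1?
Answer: -47/3 ≈ -15.667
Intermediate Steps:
x = 16 (x = 4**2 = 16)
Y(S) = 1/3 (Y(S) = 2/6 = 2*(1/6) = 1/3)
Y(O(2, -2)) - x = 1/3 - 1*16 = 1/3 - 16 = -47/3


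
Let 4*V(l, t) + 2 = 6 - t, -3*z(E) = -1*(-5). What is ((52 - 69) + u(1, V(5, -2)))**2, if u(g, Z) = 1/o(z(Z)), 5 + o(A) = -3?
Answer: 18769/64 ≈ 293.27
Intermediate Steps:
z(E) = -5/3 (z(E) = -(-1)*(-5)/3 = -1/3*5 = -5/3)
V(l, t) = 1 - t/4 (V(l, t) = -1/2 + (6 - t)/4 = -1/2 + (3/2 - t/4) = 1 - t/4)
o(A) = -8 (o(A) = -5 - 3 = -8)
u(g, Z) = -1/8 (u(g, Z) = 1/(-8) = -1/8)
((52 - 69) + u(1, V(5, -2)))**2 = ((52 - 69) - 1/8)**2 = (-17 - 1/8)**2 = (-137/8)**2 = 18769/64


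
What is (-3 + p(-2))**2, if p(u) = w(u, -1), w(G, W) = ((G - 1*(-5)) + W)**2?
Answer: 1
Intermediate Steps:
w(G, W) = (5 + G + W)**2 (w(G, W) = ((G + 5) + W)**2 = ((5 + G) + W)**2 = (5 + G + W)**2)
p(u) = (4 + u)**2 (p(u) = (5 + u - 1)**2 = (4 + u)**2)
(-3 + p(-2))**2 = (-3 + (4 - 2)**2)**2 = (-3 + 2**2)**2 = (-3 + 4)**2 = 1**2 = 1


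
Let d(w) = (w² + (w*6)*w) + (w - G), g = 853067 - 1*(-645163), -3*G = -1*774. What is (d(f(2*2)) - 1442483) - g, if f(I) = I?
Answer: -2940855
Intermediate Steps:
G = 258 (G = -(-1)*774/3 = -⅓*(-774) = 258)
g = 1498230 (g = 853067 + 645163 = 1498230)
d(w) = -258 + w + 7*w² (d(w) = (w² + (w*6)*w) + (w - 1*258) = (w² + (6*w)*w) + (w - 258) = (w² + 6*w²) + (-258 + w) = 7*w² + (-258 + w) = -258 + w + 7*w²)
(d(f(2*2)) - 1442483) - g = ((-258 + 2*2 + 7*(2*2)²) - 1442483) - 1*1498230 = ((-258 + 4 + 7*4²) - 1442483) - 1498230 = ((-258 + 4 + 7*16) - 1442483) - 1498230 = ((-258 + 4 + 112) - 1442483) - 1498230 = (-142 - 1442483) - 1498230 = -1442625 - 1498230 = -2940855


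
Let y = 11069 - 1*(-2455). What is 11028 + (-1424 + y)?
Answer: 23128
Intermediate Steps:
y = 13524 (y = 11069 + 2455 = 13524)
11028 + (-1424 + y) = 11028 + (-1424 + 13524) = 11028 + 12100 = 23128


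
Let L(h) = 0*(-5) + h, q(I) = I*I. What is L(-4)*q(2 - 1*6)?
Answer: -64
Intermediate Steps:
q(I) = I**2
L(h) = h (L(h) = 0 + h = h)
L(-4)*q(2 - 1*6) = -4*(2 - 1*6)**2 = -4*(2 - 6)**2 = -4*(-4)**2 = -4*16 = -64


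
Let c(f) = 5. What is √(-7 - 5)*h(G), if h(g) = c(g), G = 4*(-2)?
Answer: 10*I*√3 ≈ 17.32*I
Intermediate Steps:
G = -8
h(g) = 5
√(-7 - 5)*h(G) = √(-7 - 5)*5 = √(-12)*5 = (2*I*√3)*5 = 10*I*√3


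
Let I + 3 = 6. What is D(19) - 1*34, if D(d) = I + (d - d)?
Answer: -31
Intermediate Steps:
I = 3 (I = -3 + 6 = 3)
D(d) = 3 (D(d) = 3 + (d - d) = 3 + 0 = 3)
D(19) - 1*34 = 3 - 1*34 = 3 - 34 = -31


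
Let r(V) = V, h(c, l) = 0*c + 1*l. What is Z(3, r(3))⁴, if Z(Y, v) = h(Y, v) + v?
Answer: 1296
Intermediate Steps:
h(c, l) = l (h(c, l) = 0 + l = l)
Z(Y, v) = 2*v (Z(Y, v) = v + v = 2*v)
Z(3, r(3))⁴ = (2*3)⁴ = 6⁴ = 1296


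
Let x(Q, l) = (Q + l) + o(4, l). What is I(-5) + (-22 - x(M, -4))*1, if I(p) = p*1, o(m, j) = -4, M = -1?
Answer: -18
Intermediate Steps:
x(Q, l) = -4 + Q + l (x(Q, l) = (Q + l) - 4 = -4 + Q + l)
I(p) = p
I(-5) + (-22 - x(M, -4))*1 = -5 + (-22 - (-4 - 1 - 4))*1 = -5 + (-22 - 1*(-9))*1 = -5 + (-22 + 9)*1 = -5 - 13*1 = -5 - 13 = -18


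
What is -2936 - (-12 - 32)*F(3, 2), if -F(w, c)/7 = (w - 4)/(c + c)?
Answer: -2859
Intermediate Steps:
F(w, c) = -7*(-4 + w)/(2*c) (F(w, c) = -7*(w - 4)/(c + c) = -7*(-4 + w)/(2*c))
-2936 - (-12 - 32)*F(3, 2) = -2936 - (-12 - 32)*(7/2)*(4 - 1*3)/2 = -2936 - (-44)*(7/2)*(1/2)*(4 - 3) = -2936 - (-44)*(7/2)*(1/2)*1 = -2936 - (-44)*7/4 = -2936 - 1*(-77) = -2936 + 77 = -2859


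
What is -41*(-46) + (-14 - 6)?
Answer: 1866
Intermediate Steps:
-41*(-46) + (-14 - 6) = 1886 - 20 = 1866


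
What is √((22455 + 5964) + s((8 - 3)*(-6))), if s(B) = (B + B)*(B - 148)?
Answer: √39099 ≈ 197.73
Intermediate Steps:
s(B) = 2*B*(-148 + B) (s(B) = (2*B)*(-148 + B) = 2*B*(-148 + B))
√((22455 + 5964) + s((8 - 3)*(-6))) = √((22455 + 5964) + 2*((8 - 3)*(-6))*(-148 + (8 - 3)*(-6))) = √(28419 + 2*(5*(-6))*(-148 + 5*(-6))) = √(28419 + 2*(-30)*(-148 - 30)) = √(28419 + 2*(-30)*(-178)) = √(28419 + 10680) = √39099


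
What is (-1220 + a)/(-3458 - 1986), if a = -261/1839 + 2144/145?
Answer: 107138043/483889940 ≈ 0.22141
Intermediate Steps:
a = 1301657/88885 (a = -261*1/1839 + 2144*(1/145) = -87/613 + 2144/145 = 1301657/88885 ≈ 14.644)
(-1220 + a)/(-3458 - 1986) = (-1220 + 1301657/88885)/(-3458 - 1986) = -107138043/88885/(-5444) = -107138043/88885*(-1/5444) = 107138043/483889940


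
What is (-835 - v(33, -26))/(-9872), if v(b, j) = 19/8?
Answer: 6699/78976 ≈ 0.084823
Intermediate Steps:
v(b, j) = 19/8 (v(b, j) = 19*(⅛) = 19/8)
(-835 - v(33, -26))/(-9872) = (-835 - 1*19/8)/(-9872) = (-835 - 19/8)*(-1/9872) = -6699/8*(-1/9872) = 6699/78976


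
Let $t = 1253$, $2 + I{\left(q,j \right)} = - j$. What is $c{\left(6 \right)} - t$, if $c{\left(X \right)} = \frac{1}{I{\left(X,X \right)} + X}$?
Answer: $- \frac{2507}{2} \approx -1253.5$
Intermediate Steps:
$I{\left(q,j \right)} = -2 - j$
$c{\left(X \right)} = - \frac{1}{2}$ ($c{\left(X \right)} = \frac{1}{\left(-2 - X\right) + X} = \frac{1}{-2} = - \frac{1}{2}$)
$c{\left(6 \right)} - t = - \frac{1}{2} - 1253 = - \frac{2507}{2}$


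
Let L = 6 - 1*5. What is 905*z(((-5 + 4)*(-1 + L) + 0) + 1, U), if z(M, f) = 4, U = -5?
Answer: 3620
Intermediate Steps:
L = 1 (L = 6 - 5 = 1)
905*z(((-5 + 4)*(-1 + L) + 0) + 1, U) = 905*4 = 3620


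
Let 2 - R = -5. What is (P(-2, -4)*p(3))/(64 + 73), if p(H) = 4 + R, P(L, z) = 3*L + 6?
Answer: 0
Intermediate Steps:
R = 7 (R = 2 - 1*(-5) = 2 + 5 = 7)
P(L, z) = 6 + 3*L
p(H) = 11 (p(H) = 4 + 7 = 11)
(P(-2, -4)*p(3))/(64 + 73) = ((6 + 3*(-2))*11)/(64 + 73) = ((6 - 6)*11)/137 = (0*11)*(1/137) = 0*(1/137) = 0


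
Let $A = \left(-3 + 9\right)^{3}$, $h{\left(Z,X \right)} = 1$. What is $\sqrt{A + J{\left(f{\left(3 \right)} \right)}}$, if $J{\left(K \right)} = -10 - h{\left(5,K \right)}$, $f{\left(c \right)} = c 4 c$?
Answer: $\sqrt{205} \approx 14.318$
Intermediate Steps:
$f{\left(c \right)} = 4 c^{2}$ ($f{\left(c \right)} = 4 c c = 4 c^{2}$)
$J{\left(K \right)} = -11$ ($J{\left(K \right)} = -10 - 1 = -11$)
$A = 216$ ($A = 6^{3} = 216$)
$\sqrt{A + J{\left(f{\left(3 \right)} \right)}} = \sqrt{216 - 11} = \sqrt{205}$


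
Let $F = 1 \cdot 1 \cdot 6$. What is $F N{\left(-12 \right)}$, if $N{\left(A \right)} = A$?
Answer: $-72$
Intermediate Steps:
$F = 6$ ($F = 1 \cdot 6 = 6$)
$F N{\left(-12 \right)} = 6 \left(-12\right) = -72$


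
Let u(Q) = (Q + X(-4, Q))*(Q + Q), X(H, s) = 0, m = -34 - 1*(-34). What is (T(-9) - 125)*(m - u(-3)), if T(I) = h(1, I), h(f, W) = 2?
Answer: 2214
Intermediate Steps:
m = 0 (m = -34 + 34 = 0)
T(I) = 2
u(Q) = 2*Q**2 (u(Q) = (Q + 0)*(Q + Q) = Q*(2*Q) = 2*Q**2)
(T(-9) - 125)*(m - u(-3)) = (2 - 125)*(0 - 2*(-3)**2) = -123*(0 - 2*9) = -123*(0 - 1*18) = -123*(0 - 18) = -123*(-18) = 2214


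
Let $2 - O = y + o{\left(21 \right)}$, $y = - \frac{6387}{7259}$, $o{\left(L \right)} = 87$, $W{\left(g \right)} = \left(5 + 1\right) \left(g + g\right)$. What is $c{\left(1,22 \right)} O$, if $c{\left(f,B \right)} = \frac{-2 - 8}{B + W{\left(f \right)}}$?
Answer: $\frac{3053140}{123403} \approx 24.741$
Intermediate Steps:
$W{\left(g \right)} = 12 g$ ($W{\left(g \right)} = 6 \cdot 2 g = 12 g$)
$c{\left(f,B \right)} = - \frac{10}{B + 12 f}$ ($c{\left(f,B \right)} = \frac{-2 - 8}{B + 12 f} = - \frac{10}{B + 12 f}$)
$y = - \frac{6387}{7259}$ ($y = \left(-6387\right) \frac{1}{7259} = - \frac{6387}{7259} \approx -0.87987$)
$O = - \frac{610628}{7259}$ ($O = 2 - \left(- \frac{6387}{7259} + 87\right) = 2 - \frac{625146}{7259} = - \frac{610628}{7259} \approx -84.12$)
$c{\left(1,22 \right)} O = - \frac{10}{22 + 12 \cdot 1} \left(- \frac{610628}{7259}\right) = - \frac{10}{22 + 12} \left(- \frac{610628}{7259}\right) = - \frac{10}{34} \left(- \frac{610628}{7259}\right) = \left(-10\right) \frac{1}{34} \left(- \frac{610628}{7259}\right) = \left(- \frac{5}{17}\right) \left(- \frac{610628}{7259}\right) = \frac{3053140}{123403}$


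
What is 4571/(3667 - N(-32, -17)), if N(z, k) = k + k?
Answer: 4571/3701 ≈ 1.2351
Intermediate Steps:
N(z, k) = 2*k
4571/(3667 - N(-32, -17)) = 4571/(3667 - 2*(-17)) = 4571/(3667 - 1*(-34)) = 4571/(3667 + 34) = 4571/3701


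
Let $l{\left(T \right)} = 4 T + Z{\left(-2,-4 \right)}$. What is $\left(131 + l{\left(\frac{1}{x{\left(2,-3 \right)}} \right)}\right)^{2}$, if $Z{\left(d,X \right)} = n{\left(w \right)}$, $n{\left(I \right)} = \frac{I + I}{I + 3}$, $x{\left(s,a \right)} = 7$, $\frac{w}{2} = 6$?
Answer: $\frac{21724921}{1225} \approx 17735.0$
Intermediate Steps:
$w = 12$ ($w = 2 \cdot 6 = 12$)
$n{\left(I \right)} = \frac{2 I}{3 + I}$
$Z{\left(d,X \right)} = \frac{8}{5}$ ($Z{\left(d,X \right)} = 2 \cdot 12 \frac{1}{3 + 12} = 2 \cdot 12 \cdot \frac{1}{15} = \frac{8}{5}$)
$l{\left(T \right)} = \frac{8}{5} + 4 T$ ($l{\left(T \right)} = 4 T + \frac{8}{5} = \frac{8}{5} + 4 T$)
$\left(131 + l{\left(\frac{1}{x{\left(2,-3 \right)}} \right)}\right)^{2} = \left(131 + \left(\frac{8}{5} + \frac{4}{7}\right)\right)^{2} = \left(131 + \frac{76}{35}\right)^{2} = \left(\frac{4661}{35}\right)^{2} = \frac{21724921}{1225}$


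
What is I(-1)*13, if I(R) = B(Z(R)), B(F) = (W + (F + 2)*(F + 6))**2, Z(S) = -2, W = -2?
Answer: 52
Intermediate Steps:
B(F) = (-2 + (2 + F)*(6 + F))**2 (B(F) = (-2 + (F + 2)*(F + 6))**2 = (-2 + (2 + F)*(6 + F))**2)
I(R) = 4 (I(R) = (10 + (-2)**2 + 8*(-2))**2 = (10 + 4 - 16)**2 = (-2)**2 = 4)
I(-1)*13 = 4*13 = 52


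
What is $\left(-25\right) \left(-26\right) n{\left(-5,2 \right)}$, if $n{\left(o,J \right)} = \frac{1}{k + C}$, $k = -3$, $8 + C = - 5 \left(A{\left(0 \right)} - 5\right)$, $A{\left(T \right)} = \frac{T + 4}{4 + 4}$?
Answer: $\frac{1300}{23} \approx 56.522$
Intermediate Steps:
$A{\left(T \right)} = \frac{1}{2} + \frac{T}{8}$ ($A{\left(T \right)} = \frac{4 + T}{8} = \left(4 + T\right) \frac{1}{8} = \frac{1}{2} + \frac{T}{8}$)
$C = \frac{29}{2}$ ($C = -8 - 5 \left(\left(\frac{1}{2} + \frac{1}{8} \cdot 0\right) - 5\right) = -8 - 5 \left(\left(\frac{1}{2} + 0\right) - 5\right) = -8 - 5 \left(\frac{1}{2} - 5\right) = -8 - - \frac{45}{2} = -8 + \frac{45}{2} = \frac{29}{2} \approx 14.5$)
$n{\left(o,J \right)} = \frac{2}{23}$ ($n{\left(o,J \right)} = \frac{1}{-3 + \frac{29}{2}} = \frac{1}{\frac{23}{2}} = \frac{2}{23}$)
$\left(-25\right) \left(-26\right) n{\left(-5,2 \right)} = \left(-25\right) \left(-26\right) \frac{2}{23} = 650 \cdot \frac{2}{23} = \frac{1300}{23}$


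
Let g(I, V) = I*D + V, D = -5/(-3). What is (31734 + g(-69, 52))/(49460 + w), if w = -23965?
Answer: 31671/25495 ≈ 1.2422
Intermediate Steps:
D = 5/3 (D = -5*(-1/3) = 5/3 ≈ 1.6667)
g(I, V) = V + 5*I/3 (g(I, V) = I*(5/3) + V = 5*I/3 + V = V + 5*I/3)
(31734 + g(-69, 52))/(49460 + w) = (31734 + (52 + (5/3)*(-69)))/(49460 - 23965) = (31734 + (52 - 115))/25495 = (31734 - 63)*(1/25495) = 31671*(1/25495) = 31671/25495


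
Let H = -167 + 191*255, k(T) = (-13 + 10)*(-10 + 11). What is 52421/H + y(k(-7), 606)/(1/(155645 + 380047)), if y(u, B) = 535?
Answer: 13910758840781/48538 ≈ 2.8660e+8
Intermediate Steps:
k(T) = -3 (k(T) = -3*1 = -3)
H = 48538 (H = -167 + 48705 = 48538)
52421/H + y(k(-7), 606)/(1/(155645 + 380047)) = 52421/48538 + 535/(1/(155645 + 380047)) = 52421*(1/48538) + 535/(1/535692) = 52421/48538 + 535/(1/535692) = 52421/48538 + 535*535692 = 52421/48538 + 286595220 = 13910758840781/48538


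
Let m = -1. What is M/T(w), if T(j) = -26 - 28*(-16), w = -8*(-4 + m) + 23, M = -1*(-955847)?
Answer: 955847/422 ≈ 2265.0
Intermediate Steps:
M = 955847
w = 63 (w = -8*(-4 - 1) + 23 = -8*(-5) + 23 = 40 + 23 = 63)
T(j) = 422 (T(j) = -26 + 448 = 422)
M/T(w) = 955847/422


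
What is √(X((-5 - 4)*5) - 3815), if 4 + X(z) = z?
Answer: 2*I*√966 ≈ 62.161*I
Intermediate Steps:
X(z) = -4 + z
√(X((-5 - 4)*5) - 3815) = √((-4 + (-5 - 4)*5) - 3815) = √((-4 - 9*5) - 3815) = √((-4 - 45) - 3815) = √(-49 - 3815) = √(-3864) = 2*I*√966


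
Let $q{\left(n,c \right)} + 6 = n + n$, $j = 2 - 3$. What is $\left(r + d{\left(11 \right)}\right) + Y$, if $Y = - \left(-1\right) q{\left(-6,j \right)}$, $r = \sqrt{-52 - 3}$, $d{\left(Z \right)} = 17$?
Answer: $-1 + i \sqrt{55} \approx -1.0 + 7.4162 i$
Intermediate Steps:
$j = -1$ ($j = 2 - 3 = -1$)
$q{\left(n,c \right)} = -6 + 2 n$ ($q{\left(n,c \right)} = -6 + \left(n + n\right) = -6 + 2 n$)
$r = i \sqrt{55}$ ($r = \sqrt{-55} = i \sqrt{55} \approx 7.4162 i$)
$Y = -18$ ($Y = - \left(-1\right) \left(-6 + 2 \left(-6\right)\right) = - \left(-1\right) \left(-6 - 12\right) = - \left(-1\right) \left(-18\right) = \left(-1\right) 18 = -18$)
$\left(r + d{\left(11 \right)}\right) + Y = \left(i \sqrt{55} + 17\right) - 18 = \left(17 + i \sqrt{55}\right) - 18 = -1 + i \sqrt{55}$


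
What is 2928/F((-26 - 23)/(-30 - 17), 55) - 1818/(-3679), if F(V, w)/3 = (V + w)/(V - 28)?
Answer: -2272316678/4845243 ≈ -468.98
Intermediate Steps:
F(V, w) = 3*(V + w)/(-28 + V) (F(V, w) = 3*((V + w)/(V - 28)) = 3*((V + w)/(-28 + V)) = 3*(V + w)/(-28 + V))
2928/F((-26 - 23)/(-30 - 17), 55) - 1818/(-3679) = 2928/((3*((-26 - 23)/(-30 - 17) + 55)/(-28 + (-26 - 23)/(-30 - 17)))) - 1818/(-3679) = 2928/((3*(-49/(-47) + 55)/(-28 - 49/(-47)))) - 1818*(-1/3679) = 2928/((3*(-49*(-1/47) + 55)/(-28 - 49*(-1/47)))) + 1818/3679 = 2928/((3*(49/47 + 55)/(-28 + 49/47))) + 1818/3679 = 2928/((3*(2634/47)/(-1267/47))) + 1818/3679 = 2928/((3*(-47/1267)*(2634/47))) + 1818/3679 = 2928/(-7902/1267) + 1818/3679 = 2928*(-1267/7902) + 1818/3679 = -618296/1317 + 1818/3679 = -2272316678/4845243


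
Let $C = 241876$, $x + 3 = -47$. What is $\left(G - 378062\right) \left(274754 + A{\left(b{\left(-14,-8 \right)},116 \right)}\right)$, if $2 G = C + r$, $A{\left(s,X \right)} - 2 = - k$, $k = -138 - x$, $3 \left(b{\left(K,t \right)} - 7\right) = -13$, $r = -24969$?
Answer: $-74100278574$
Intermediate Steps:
$x = -50$ ($x = -3 - 47 = -50$)
$b{\left(K,t \right)} = \frac{8}{3}$ ($b{\left(K,t \right)} = 7 + \frac{1}{3} \left(-13\right) = 7 - \frac{13}{3} = \frac{8}{3}$)
$k = -88$ ($k = -138 - -50 = -138 + 50 = -88$)
$A{\left(s,X \right)} = 90$ ($A{\left(s,X \right)} = 2 - -88 = 2 + 88 = 90$)
$G = \frac{216907}{2}$ ($G = \frac{241876 - 24969}{2} = \frac{1}{2} \cdot 216907 = \frac{216907}{2} \approx 1.0845 \cdot 10^{5}$)
$\left(G - 378062\right) \left(274754 + A{\left(b{\left(-14,-8 \right)},116 \right)}\right) = \left(\frac{216907}{2} - 378062\right) \left(274754 + 90\right) = \left(- \frac{539217}{2}\right) 274844 = -74100278574$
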